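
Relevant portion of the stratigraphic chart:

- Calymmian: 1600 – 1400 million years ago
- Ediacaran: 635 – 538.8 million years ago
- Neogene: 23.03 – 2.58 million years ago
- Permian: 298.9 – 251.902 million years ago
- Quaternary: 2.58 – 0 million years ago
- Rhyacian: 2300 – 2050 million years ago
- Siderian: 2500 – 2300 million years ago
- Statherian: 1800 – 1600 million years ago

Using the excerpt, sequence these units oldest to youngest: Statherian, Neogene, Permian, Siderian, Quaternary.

Sorting by start age (descending Ma, since larger Ma = older): Siderian began 2500, Statherian began 1800, Permian began 298.9, Neogene began 23.03, Quaternary began 2.58.

Siderian, then Statherian, then Permian, then Neogene, then Quaternary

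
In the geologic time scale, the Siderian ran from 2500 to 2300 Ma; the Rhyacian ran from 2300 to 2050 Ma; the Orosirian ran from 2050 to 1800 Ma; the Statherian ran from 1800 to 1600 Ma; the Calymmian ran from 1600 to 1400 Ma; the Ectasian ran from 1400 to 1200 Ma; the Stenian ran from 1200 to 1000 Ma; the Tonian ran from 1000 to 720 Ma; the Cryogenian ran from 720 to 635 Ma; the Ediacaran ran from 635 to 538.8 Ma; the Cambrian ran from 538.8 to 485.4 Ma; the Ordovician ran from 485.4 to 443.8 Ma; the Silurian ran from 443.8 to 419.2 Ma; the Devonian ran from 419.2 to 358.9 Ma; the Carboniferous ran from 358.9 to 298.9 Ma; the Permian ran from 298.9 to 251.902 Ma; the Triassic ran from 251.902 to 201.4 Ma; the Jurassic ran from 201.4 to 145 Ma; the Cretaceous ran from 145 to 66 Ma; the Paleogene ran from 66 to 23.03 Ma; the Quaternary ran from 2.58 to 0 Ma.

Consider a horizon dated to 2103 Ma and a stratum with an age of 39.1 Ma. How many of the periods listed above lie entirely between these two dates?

17

2103 Ma sits inside the Rhyacian (2300–2050) and 39.1 Ma inside the Paleogene (66–23.03); neither of those is wholly between the two dates.
The listed periods lying completely between them are Orosirian, Statherian, Calymmian, Ectasian, Stenian, Tonian, Cryogenian, Ediacaran, Cambrian, Ordovician, Silurian, Devonian, Carboniferous, Permian, Triassic, Jurassic, Cretaceous — 17 in all.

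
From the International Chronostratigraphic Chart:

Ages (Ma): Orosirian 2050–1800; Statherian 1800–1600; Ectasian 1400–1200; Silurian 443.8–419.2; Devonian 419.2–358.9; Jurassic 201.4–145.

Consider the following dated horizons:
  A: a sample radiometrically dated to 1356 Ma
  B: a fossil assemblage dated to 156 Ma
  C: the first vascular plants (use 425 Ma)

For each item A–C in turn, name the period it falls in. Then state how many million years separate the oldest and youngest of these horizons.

A — Ectasian; B — Jurassic; C — Silurian; span 1200 million years

Match each age against the start–end ranges in the excerpt: A = 1356 Ma → Ectasian (1400–1200); B = 156 Ma → Jurassic (201.4–145); C = 425 Ma → Silurian (443.8–419.2).
The largest age is 1356 Ma and the smallest is 156 Ma; their difference is 1200 Myr.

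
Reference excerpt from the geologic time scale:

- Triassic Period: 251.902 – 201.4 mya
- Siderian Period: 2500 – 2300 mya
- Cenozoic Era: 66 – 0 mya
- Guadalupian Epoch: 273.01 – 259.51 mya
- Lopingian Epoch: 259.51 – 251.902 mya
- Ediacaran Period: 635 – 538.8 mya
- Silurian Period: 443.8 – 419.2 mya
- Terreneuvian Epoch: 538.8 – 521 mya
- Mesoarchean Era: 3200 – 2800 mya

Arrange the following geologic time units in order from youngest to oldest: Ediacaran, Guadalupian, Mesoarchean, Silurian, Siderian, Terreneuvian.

Guadalupian, then Silurian, then Terreneuvian, then Ediacaran, then Siderian, then Mesoarchean

Sorting by start age (ascending Ma, since larger Ma = older): Guadalupian start 273.01, Silurian start 443.8, Terreneuvian start 538.8, Ediacaran start 635, Siderian start 2500, Mesoarchean start 3200.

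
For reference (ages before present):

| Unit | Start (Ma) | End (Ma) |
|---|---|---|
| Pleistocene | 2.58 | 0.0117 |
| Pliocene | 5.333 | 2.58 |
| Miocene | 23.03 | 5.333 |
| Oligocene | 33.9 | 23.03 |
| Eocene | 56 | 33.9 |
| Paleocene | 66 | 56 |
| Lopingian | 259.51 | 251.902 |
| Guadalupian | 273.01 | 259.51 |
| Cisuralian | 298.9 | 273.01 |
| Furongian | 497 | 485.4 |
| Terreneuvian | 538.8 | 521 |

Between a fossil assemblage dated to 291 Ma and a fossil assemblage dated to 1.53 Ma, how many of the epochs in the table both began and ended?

7

291 Ma sits inside the Cisuralian (298.9–273.01) and 1.53 Ma inside the Pleistocene (2.58–0.0117); neither of those is wholly between the two dates.
The listed epochs lying completely between them are Guadalupian, Lopingian, Paleocene, Eocene, Oligocene, Miocene, Pliocene — 7 in all.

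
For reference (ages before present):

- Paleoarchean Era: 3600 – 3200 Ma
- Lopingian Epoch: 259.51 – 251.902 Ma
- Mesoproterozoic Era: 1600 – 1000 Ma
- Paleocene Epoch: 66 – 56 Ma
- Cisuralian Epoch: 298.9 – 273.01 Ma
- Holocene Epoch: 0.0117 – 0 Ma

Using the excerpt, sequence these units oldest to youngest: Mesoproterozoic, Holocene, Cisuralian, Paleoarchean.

Sorting by start age (descending Ma, since larger Ma = older): Paleoarchean began 3600, Mesoproterozoic began 1600, Cisuralian began 298.9, Holocene began 0.0117.

Paleoarchean → Mesoproterozoic → Cisuralian → Holocene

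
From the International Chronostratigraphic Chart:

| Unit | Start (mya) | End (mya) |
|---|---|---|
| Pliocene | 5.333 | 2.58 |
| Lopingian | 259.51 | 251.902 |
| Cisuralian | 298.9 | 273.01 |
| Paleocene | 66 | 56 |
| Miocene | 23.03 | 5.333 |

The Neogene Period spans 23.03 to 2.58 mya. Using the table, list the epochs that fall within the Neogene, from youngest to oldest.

Epochs with both bounds inside 23.03–2.58 Ma: Pliocene (5.333–2.58), Miocene (23.03–5.333).

Pliocene, Miocene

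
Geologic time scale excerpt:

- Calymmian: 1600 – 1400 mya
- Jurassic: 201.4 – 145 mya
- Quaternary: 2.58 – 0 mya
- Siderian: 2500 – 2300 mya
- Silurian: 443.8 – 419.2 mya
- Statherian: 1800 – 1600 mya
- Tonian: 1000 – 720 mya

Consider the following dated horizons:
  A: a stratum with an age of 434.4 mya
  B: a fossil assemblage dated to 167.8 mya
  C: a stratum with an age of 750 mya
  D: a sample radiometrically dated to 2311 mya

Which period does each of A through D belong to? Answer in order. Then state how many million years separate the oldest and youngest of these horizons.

A — Silurian; B — Jurassic; C — Tonian; D — Siderian; span 2143.2 million years

A: 434.4 Ma lies in 443.8–419.2 Ma, so Silurian.
B: 167.8 Ma lies in 201.4–145 Ma, so Jurassic.
C: 750 Ma lies in 1000–720 Ma, so Tonian.
D: 2311 Ma lies in 2500–2300 Ma, so Siderian.
Oldest = 2311 Ma, youngest = 167.8 Ma → span 2143.2 Myr.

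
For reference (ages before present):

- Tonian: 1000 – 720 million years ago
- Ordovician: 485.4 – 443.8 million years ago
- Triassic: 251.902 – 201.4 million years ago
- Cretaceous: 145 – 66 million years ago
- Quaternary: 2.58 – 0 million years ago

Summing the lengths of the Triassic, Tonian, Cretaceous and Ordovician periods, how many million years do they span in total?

451.102 million years

Duration is start − end for each: (251.902 − 201.4) + (1000 − 720) + (145 − 66) + (485.4 − 443.8).
That is 50.502 + 280 + 79 + 41.6, which totals 451.102 million years.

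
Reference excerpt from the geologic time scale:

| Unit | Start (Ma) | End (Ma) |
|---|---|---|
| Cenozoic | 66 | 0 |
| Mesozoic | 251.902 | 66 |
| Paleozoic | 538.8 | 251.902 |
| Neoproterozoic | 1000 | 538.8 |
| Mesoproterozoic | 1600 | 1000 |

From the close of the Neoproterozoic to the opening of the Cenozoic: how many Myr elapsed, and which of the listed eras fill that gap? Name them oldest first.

472.8 million years; Paleozoic, Mesozoic

End of Neoproterozoic = 538.8 Ma; start of Cenozoic = 66 Ma.
Gap = 538.8 − 66 = 472.8 Myr.
Eras wholly inside 538.8–66 Ma: Paleozoic (538.8–251.902), Mesozoic (251.902–66).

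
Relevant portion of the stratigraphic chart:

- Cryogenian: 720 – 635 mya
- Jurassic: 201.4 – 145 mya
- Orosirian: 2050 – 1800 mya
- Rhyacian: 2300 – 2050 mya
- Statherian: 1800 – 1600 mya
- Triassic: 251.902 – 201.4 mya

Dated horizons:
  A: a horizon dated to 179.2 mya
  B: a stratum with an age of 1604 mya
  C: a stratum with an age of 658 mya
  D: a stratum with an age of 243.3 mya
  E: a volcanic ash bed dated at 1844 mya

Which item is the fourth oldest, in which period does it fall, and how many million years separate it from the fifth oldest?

D, in the Triassic; 64.1 million years to A

Sorted oldest-first by Ma: E (1844), B (1604), C (658), D (243.3), A (179.2).
The fourth oldest is D at 243.3 Ma, which lies in 251.902–201.4 Ma: the Triassic.
The fifth oldest is A at 179.2 Ma; separation = |243.3 − 179.2| = 64.1 Myr.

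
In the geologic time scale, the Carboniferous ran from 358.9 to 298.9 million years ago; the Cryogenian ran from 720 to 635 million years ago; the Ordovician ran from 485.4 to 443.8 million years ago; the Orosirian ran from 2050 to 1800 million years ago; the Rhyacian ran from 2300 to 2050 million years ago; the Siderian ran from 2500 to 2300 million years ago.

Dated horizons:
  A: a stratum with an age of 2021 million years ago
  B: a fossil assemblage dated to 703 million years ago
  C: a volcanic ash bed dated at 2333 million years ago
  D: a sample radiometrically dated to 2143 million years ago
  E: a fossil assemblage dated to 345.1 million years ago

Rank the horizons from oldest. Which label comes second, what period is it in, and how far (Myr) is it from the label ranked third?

D, in the Rhyacian; 122 million years to A

Sorted oldest-first by Ma: C (2333), D (2143), A (2021), B (703), E (345.1).
The second oldest is D at 2143 Ma, which lies in 2300–2050 Ma: the Rhyacian.
The third oldest is A at 2021 Ma; separation = |2143 − 2021| = 122 Myr.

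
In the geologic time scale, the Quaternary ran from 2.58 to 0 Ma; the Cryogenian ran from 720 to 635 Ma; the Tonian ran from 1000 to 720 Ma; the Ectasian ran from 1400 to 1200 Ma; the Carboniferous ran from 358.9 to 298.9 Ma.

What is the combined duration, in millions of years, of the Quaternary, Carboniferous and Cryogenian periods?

Each duration: Quaternary = 2.58; Carboniferous = 60; Cryogenian = 85.
Sum: 2.58 + 60 + 85 = 147.58 Myr.

147.58 million years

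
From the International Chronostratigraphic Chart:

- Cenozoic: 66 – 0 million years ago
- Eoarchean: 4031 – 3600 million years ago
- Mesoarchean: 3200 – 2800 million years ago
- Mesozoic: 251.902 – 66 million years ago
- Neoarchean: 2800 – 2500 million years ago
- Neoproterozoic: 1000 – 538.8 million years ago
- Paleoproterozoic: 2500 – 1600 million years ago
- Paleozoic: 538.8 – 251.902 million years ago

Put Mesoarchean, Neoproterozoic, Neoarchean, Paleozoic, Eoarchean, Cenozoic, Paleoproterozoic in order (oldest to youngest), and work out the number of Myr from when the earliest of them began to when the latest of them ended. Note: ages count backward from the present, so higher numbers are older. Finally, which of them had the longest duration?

From the excerpt: Mesoarchean 3200–2800; Neoproterozoic 1000–538.8; Neoarchean 2800–2500; Paleozoic 538.8–251.902; Eoarchean 4031–3600; Cenozoic 66–0; Paleoproterozoic 2500–1600 (Ma).
Larger Ma is earlier, so the oldest is Eoarchean and the youngest is Cenozoic; oldest to youngest: Eoarchean, Mesoarchean, Neoarchean, Paleoproterozoic, Neoproterozoic, Paleozoic, Cenozoic.
Oldest start 4031 minus youngest end 0 gives 4031 Myr overall.
Individual lengths (start − end): Neoarchean 300; Neoproterozoic 461.2; Cenozoic 66; Eoarchean 431; Paleoproterozoic 900; Mesoarchean 400; Paleozoic 286.898. The largest is Paleoproterozoic at 900 Myr.

Eoarchean → Mesoarchean → Neoarchean → Paleoproterozoic → Neoproterozoic → Paleozoic → Cenozoic; total span 4031 Myr; longest is Paleoproterozoic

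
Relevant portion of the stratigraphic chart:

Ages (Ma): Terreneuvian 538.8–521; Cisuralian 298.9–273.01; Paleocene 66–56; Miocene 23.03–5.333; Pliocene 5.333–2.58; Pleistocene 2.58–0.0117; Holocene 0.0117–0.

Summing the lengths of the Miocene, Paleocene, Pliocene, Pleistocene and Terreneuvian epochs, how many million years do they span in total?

50.8183 million years

Each duration: Miocene = 17.697; Paleocene = 10; Pliocene = 2.753; Pleistocene = 2.5683; Terreneuvian = 17.8.
Sum: 17.697 + 10 + 2.753 + 2.5683 + 17.8 = 50.8183 Myr.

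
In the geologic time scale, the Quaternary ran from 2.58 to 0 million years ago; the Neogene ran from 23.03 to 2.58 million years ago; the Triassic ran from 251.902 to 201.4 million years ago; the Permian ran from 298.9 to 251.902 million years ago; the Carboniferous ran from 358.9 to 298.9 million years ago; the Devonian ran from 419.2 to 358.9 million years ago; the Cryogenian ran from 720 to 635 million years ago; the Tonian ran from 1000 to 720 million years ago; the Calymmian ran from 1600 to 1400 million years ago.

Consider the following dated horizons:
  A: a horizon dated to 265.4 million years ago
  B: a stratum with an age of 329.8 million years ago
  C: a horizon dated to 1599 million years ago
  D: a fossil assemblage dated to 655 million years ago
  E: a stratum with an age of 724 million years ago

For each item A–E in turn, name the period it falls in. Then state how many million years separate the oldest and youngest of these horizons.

A — Permian; B — Carboniferous; C — Calymmian; D — Cryogenian; E — Tonian; span 1333.6 million years

A: 265.4 Ma lies in 298.9–251.902 Ma, so Permian.
B: 329.8 Ma lies in 358.9–298.9 Ma, so Carboniferous.
C: 1599 Ma lies in 1600–1400 Ma, so Calymmian.
D: 655 Ma lies in 720–635 Ma, so Cryogenian.
E: 724 Ma lies in 1000–720 Ma, so Tonian.
Oldest = 1599 Ma, youngest = 265.4 Ma → span 1333.6 Myr.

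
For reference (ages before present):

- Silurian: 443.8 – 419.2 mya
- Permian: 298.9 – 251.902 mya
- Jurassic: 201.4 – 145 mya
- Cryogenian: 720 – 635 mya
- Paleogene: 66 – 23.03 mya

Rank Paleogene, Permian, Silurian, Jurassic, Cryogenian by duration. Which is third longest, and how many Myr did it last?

Start − end for each: Paleogene 66 − 23.03 = 42.97; Permian 298.9 − 251.902 = 46.998; Silurian 443.8 − 419.2 = 24.6; Jurassic 201.4 − 145 = 56.4; Cryogenian 720 − 635 = 85.
Ranking these from longest: Cryogenian > Jurassic > Permian > Paleogene > Silurian.
Position 3 in that ranking is Permian, which lasted 46.998 Myr.

Permian, 46.998 million years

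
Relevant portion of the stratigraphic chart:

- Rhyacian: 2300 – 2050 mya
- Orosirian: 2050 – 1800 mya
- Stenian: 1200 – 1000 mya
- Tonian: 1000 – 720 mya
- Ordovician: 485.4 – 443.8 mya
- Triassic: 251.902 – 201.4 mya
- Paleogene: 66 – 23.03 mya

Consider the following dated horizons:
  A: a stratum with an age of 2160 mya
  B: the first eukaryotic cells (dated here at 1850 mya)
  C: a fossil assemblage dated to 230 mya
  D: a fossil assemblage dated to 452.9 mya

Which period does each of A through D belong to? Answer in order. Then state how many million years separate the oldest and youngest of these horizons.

Match each age against the start–end ranges in the excerpt: A = 2160 Ma → Rhyacian (2300–2050); B = 1850 Ma → Orosirian (2050–1800); C = 230 Ma → Triassic (251.902–201.4); D = 452.9 Ma → Ordovician (485.4–443.8).
The largest age is 2160 Ma and the smallest is 230 Ma; their difference is 1930 Myr.

A — Rhyacian; B — Orosirian; C — Triassic; D — Ordovician; span 1930 million years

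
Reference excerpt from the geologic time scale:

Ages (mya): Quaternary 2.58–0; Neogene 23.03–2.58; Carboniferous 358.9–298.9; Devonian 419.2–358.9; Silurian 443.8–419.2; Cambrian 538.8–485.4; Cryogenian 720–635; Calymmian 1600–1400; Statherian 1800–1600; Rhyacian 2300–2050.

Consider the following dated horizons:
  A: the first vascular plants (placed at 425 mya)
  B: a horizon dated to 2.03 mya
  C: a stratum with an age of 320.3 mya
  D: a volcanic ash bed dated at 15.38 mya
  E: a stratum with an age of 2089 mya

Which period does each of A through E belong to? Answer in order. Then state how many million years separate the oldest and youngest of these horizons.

A — Silurian; B — Quaternary; C — Carboniferous; D — Neogene; E — Rhyacian; span 2086.97 million years

A: 425 Ma lies in 443.8–419.2 Ma, so Silurian.
B: 2.03 Ma lies in 2.58–0 Ma, so Quaternary.
C: 320.3 Ma lies in 358.9–298.9 Ma, so Carboniferous.
D: 15.38 Ma lies in 23.03–2.58 Ma, so Neogene.
E: 2089 Ma lies in 2300–2050 Ma, so Rhyacian.
Oldest = 2089 Ma, youngest = 2.03 Ma → span 2086.97 Myr.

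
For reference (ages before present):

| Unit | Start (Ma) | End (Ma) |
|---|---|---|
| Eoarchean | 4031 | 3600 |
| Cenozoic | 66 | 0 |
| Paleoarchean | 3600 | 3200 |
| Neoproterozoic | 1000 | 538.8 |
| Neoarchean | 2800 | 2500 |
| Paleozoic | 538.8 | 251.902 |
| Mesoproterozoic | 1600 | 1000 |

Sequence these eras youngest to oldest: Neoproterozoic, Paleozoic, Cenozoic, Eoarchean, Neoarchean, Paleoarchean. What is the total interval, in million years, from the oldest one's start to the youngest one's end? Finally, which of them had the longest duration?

Cenozoic, Paleozoic, Neoproterozoic, Neoarchean, Paleoarchean, Eoarchean; total span 4031 Myr; longest is Neoproterozoic

Start ages (Ma): Eoarchean 4031, Paleoarchean 3600, Neoarchean 2800, Neoproterozoic 1000, Paleozoic 538.8, Cenozoic 66.
Ordered youngest to oldest: Cenozoic, Paleozoic, Neoproterozoic, Neoarchean, Paleoarchean, Eoarchean.
Span = 4031 − 0 = 4031 Myr.
Durations: Cenozoic 66, Neoarchean 300, Paleoarchean 400, Eoarchean 431, Neoproterozoic 461.2, Paleozoic 286.898 → longest is Neoproterozoic (461.2 Myr).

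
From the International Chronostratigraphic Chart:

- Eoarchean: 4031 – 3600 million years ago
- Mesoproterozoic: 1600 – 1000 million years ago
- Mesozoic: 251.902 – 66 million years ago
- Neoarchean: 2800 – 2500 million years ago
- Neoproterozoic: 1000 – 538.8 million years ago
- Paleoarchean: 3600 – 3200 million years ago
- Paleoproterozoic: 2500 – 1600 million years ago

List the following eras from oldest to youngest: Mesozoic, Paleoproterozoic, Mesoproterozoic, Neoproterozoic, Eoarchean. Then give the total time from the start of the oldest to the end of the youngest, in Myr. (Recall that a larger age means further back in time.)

Eoarchean → Paleoproterozoic → Mesoproterozoic → Neoproterozoic → Mesozoic; total span 3965 Myr

From the excerpt: Mesozoic 251.902–66; Paleoproterozoic 2500–1600; Mesoproterozoic 1600–1000; Neoproterozoic 1000–538.8; Eoarchean 4031–3600 (Ma).
Larger Ma is earlier, so the oldest is Eoarchean and the youngest is Mesozoic; oldest to youngest: Eoarchean, Paleoproterozoic, Mesoproterozoic, Neoproterozoic, Mesozoic.
Oldest start 4031 minus youngest end 66 gives 3965 Myr overall.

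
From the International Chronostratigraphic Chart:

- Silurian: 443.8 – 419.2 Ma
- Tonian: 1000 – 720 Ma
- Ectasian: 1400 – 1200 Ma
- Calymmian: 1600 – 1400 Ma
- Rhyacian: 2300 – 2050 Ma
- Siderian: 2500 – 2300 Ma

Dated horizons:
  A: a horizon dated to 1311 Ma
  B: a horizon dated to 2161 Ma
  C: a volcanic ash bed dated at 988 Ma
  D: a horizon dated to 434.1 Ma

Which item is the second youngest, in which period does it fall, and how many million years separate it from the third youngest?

C, in the Tonian; 323 million years to A

Smaller Ma means younger, so youngest first: D 434.1 < C 988 < A 1311 < B 2161.
Counting 2 along gives C (988 Ma); the excerpt puts that inside the Tonian, 1000–720 Ma.
Next in line is A (1311 Ma), and 1311 − 988 = 323 Myr.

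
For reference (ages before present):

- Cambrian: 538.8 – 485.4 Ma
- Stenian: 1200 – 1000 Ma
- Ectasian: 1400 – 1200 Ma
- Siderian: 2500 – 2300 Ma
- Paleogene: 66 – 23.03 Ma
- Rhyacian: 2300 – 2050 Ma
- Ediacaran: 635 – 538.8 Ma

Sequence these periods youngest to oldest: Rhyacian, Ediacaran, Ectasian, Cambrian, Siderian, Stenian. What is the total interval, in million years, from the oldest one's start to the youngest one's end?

Cambrian → Ediacaran → Stenian → Ectasian → Rhyacian → Siderian; total span 2014.6 Myr

From the excerpt: Rhyacian 2300–2050; Ediacaran 635–538.8; Ectasian 1400–1200; Cambrian 538.8–485.4; Siderian 2500–2300; Stenian 1200–1000 (Ma).
Larger Ma is earlier, so the oldest is Siderian and the youngest is Cambrian; youngest to oldest: Cambrian, Ediacaran, Stenian, Ectasian, Rhyacian, Siderian.
Oldest start 2500 minus youngest end 485.4 gives 2014.6 Myr overall.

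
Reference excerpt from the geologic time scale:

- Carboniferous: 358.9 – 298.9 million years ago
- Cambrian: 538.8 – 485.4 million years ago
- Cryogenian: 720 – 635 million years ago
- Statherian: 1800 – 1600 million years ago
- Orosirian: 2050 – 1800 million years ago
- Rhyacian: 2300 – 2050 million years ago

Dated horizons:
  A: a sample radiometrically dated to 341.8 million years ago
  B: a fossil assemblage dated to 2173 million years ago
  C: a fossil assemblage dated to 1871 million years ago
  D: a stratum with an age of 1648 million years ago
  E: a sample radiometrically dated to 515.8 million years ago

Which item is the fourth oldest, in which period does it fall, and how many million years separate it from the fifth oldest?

E, in the Cambrian; 174 million years to A

Larger Ma means older, so oldest first: B 2173 > C 1871 > D 1648 > E 515.8 > A 341.8.
Counting 4 along gives E (515.8 Ma); the excerpt puts that inside the Cambrian, 538.8–485.4 Ma.
Next in line is A (341.8 Ma), and 515.8 − 341.8 = 174 Myr.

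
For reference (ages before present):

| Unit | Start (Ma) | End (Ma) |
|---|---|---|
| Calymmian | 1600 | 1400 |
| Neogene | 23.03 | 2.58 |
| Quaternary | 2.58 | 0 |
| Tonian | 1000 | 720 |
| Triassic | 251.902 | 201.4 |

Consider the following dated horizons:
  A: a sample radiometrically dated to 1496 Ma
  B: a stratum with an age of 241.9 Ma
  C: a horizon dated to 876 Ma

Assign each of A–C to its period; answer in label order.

A — Calymmian; B — Triassic; C — Tonian

A: 1496 Ma lies in 1600–1400 Ma, so Calymmian.
B: 241.9 Ma lies in 251.902–201.4 Ma, so Triassic.
C: 876 Ma lies in 1000–720 Ma, so Tonian.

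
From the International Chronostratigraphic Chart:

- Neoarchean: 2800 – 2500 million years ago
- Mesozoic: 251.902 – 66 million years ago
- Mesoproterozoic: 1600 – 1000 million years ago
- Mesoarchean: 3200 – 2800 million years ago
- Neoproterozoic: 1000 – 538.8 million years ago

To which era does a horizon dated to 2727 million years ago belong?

2727 Ma lies between 2800 and 2500 Ma, so it falls in the Neoarchean.

Neoarchean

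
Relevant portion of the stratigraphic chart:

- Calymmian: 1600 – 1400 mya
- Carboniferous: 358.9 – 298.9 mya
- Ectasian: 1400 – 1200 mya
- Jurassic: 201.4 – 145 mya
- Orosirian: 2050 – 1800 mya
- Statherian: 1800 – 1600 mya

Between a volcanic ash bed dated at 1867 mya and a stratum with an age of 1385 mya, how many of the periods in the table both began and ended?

The older date is 1867 Ma and the younger is 1385 Ma.
Periods with start < 1867 and end > 1385 Ma: Statherian (1800–1600), Calymmian (1600–1400).
That is 2 complete periods.

2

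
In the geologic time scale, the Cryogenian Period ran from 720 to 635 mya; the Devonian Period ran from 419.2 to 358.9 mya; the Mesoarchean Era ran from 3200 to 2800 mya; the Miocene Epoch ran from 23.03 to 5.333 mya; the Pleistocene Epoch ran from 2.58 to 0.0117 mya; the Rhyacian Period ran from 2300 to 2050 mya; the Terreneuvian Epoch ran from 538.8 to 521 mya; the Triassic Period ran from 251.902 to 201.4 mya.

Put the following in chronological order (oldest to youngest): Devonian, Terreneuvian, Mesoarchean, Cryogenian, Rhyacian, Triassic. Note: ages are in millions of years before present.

Mesoarchean → Rhyacian → Cryogenian → Terreneuvian → Devonian → Triassic

Sorting by start age (descending Ma, since larger Ma = older): Mesoarchean began 3200, Rhyacian began 2300, Cryogenian began 720, Terreneuvian began 538.8, Devonian began 419.2, Triassic began 251.902.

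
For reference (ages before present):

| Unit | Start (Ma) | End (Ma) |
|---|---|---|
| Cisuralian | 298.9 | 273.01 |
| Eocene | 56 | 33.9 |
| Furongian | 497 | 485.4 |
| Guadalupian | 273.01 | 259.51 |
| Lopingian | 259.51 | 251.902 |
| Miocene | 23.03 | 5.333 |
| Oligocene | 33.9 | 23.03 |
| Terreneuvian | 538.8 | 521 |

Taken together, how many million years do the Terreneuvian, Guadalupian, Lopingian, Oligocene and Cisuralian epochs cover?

75.668 million years

Duration is start − end for each: (538.8 − 521) + (273.01 − 259.51) + (259.51 − 251.902) + (33.9 − 23.03) + (298.9 − 273.01).
That is 17.8 + 13.5 + 7.608 + 10.87 + 25.89, which totals 75.668 million years.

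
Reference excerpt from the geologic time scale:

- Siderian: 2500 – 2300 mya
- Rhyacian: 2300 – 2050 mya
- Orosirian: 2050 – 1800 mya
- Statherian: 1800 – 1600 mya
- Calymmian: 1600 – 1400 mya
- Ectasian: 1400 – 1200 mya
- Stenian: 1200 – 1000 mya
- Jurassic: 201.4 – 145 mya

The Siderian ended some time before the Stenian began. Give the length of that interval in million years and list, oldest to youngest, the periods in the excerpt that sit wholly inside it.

The Siderian closes at 2300 Ma and the Stenian opens at 1200 Ma, so the interval is 2300 − 1200 = 1100 Myr.
A period fits inside if it starts at or after 2300 Ma and ends at or before 1200 Ma; oldest first that gives Rhyacian, Orosirian, Statherian, Calymmian, Ectasian.

1100 million years; Rhyacian, Orosirian, Statherian, Calymmian, Ectasian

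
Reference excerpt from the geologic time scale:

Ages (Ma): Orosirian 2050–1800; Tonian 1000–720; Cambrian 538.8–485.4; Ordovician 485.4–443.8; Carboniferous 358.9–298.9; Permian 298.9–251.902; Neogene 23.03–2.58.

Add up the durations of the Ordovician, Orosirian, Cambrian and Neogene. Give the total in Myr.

Duration is start − end for each: (485.4 − 443.8) + (2050 − 1800) + (538.8 − 485.4) + (23.03 − 2.58).
That is 41.6 + 250 + 53.4 + 20.45, which totals 365.45 million years.

365.45 million years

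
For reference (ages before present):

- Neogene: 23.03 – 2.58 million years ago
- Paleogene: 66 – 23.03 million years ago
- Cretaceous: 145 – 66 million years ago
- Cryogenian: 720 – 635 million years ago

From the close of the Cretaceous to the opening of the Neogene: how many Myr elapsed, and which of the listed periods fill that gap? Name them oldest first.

42.97 million years; Paleogene

End of Cretaceous = 66 Ma; start of Neogene = 23.03 Ma.
Gap = 66 − 23.03 = 42.97 Myr.
Periods wholly inside 66–23.03 Ma: Paleogene (66–23.03).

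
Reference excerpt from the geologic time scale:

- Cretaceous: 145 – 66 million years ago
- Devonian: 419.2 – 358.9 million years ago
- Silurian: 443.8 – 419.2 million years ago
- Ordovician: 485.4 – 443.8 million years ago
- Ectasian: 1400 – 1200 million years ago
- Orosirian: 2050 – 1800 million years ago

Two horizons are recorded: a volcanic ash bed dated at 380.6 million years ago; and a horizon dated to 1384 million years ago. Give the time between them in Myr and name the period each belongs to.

1003.4 million years apart; the first in the Devonian, the second in the Ectasian

Elapsed time: 1384 − 380.6 = 1003.4 Myr.
380.6 Ma lies within 419.2–358.9 Ma: Devonian.
1384 Ma lies within 1400–1200 Ma: Ectasian.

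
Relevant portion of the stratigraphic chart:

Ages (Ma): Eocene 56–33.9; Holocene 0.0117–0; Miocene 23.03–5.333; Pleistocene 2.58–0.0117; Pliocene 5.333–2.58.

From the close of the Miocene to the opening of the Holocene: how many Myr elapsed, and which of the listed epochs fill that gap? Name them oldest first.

The Miocene closes at 5.333 Ma and the Holocene opens at 0.0117 Ma, so the interval is 5.333 − 0.0117 = 5.3213 Myr.
An epoch fits inside if it starts at or after 5.333 Ma and ends at or before 0.0117 Ma; oldest first that gives Pliocene, Pleistocene.

5.3213 million years; Pliocene, Pleistocene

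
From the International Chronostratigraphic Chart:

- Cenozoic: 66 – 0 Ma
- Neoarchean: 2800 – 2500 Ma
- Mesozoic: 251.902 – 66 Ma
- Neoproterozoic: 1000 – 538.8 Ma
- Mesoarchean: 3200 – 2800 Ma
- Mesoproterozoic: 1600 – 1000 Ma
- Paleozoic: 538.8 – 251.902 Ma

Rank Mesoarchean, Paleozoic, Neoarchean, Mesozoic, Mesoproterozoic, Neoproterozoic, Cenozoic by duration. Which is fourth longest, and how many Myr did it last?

Start − end for each: Mesoarchean 3200 − 2800 = 400; Paleozoic 538.8 − 251.902 = 286.898; Neoarchean 2800 − 2500 = 300; Mesozoic 251.902 − 66 = 185.902; Mesoproterozoic 1600 − 1000 = 600; Neoproterozoic 1000 − 538.8 = 461.2; Cenozoic 66 − 0 = 66.
Ranking these from longest: Mesoproterozoic > Neoproterozoic > Mesoarchean > Neoarchean > Paleozoic > Mesozoic > Cenozoic.
Position 4 in that ranking is Neoarchean, which lasted 300 Myr.

Neoarchean, 300 million years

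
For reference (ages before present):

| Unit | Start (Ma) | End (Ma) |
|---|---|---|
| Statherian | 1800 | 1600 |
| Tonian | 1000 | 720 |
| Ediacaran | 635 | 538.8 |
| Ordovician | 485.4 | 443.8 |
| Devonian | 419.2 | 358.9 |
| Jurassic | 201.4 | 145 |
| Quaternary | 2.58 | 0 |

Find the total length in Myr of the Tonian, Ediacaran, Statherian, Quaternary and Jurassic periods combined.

635.18 million years

Duration is start − end for each: (1000 − 720) + (635 − 538.8) + (1800 − 1600) + (2.58 − 0) + (201.4 − 145).
That is 280 + 96.2 + 200 + 2.58 + 56.4, which totals 635.18 million years.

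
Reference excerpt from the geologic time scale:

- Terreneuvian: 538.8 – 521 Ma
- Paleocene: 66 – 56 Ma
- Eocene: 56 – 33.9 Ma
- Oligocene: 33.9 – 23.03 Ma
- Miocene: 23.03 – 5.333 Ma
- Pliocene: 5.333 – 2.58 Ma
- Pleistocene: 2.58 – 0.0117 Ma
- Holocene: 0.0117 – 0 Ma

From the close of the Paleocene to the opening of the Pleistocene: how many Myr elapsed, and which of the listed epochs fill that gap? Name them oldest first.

53.42 million years; Eocene, Oligocene, Miocene, Pliocene

End of Paleocene = 56 Ma; start of Pleistocene = 2.58 Ma.
Gap = 56 − 2.58 = 53.42 Myr.
Epochs wholly inside 56–2.58 Ma: Eocene (56–33.9), Oligocene (33.9–23.03), Miocene (23.03–5.333), Pliocene (5.333–2.58).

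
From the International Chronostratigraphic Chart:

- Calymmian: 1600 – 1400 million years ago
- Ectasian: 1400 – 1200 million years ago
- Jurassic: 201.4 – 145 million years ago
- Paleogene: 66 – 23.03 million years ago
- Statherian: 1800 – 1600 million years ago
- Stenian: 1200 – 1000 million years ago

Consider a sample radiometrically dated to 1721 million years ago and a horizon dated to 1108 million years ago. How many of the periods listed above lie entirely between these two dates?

The older date is 1721 Ma and the younger is 1108 Ma.
Periods with start < 1721 and end > 1108 Ma: Calymmian (1600–1400), Ectasian (1400–1200).
That is 2 complete periods.

2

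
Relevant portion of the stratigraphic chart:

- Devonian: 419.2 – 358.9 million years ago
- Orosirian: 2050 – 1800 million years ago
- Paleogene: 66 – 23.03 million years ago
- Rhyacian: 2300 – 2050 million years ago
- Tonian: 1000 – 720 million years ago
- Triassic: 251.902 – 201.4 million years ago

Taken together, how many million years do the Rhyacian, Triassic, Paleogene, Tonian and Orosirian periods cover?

873.472 million years

Each duration: Rhyacian = 250; Triassic = 50.502; Paleogene = 42.97; Tonian = 280; Orosirian = 250.
Sum: 250 + 50.502 + 42.97 + 280 + 250 = 873.472 Myr.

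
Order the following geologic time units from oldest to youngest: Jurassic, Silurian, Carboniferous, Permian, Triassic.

Era membership (oldest first within each) — Paleozoic: Silurian, Carboniferous, Permian; Mesozoic: Triassic, Jurassic. Paleozoic precedes Mesozoic, which precedes Cenozoic. Concatenating the groups in that era order gives oldest to youngest directly.

Silurian, Carboniferous, Permian, Triassic, Jurassic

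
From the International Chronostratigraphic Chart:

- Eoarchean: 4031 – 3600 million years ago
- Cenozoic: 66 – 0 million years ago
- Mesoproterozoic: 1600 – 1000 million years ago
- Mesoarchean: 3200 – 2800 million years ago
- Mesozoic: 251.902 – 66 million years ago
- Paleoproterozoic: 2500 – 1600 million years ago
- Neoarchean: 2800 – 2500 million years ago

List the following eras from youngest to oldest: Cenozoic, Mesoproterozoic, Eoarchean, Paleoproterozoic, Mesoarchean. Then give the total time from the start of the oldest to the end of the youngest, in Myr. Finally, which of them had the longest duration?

From the excerpt: Cenozoic 66–0; Mesoproterozoic 1600–1000; Eoarchean 4031–3600; Paleoproterozoic 2500–1600; Mesoarchean 3200–2800 (Ma).
Larger Ma is earlier, so the oldest is Eoarchean and the youngest is Cenozoic; youngest to oldest: Cenozoic, Mesoproterozoic, Paleoproterozoic, Mesoarchean, Eoarchean.
Oldest start 4031 minus youngest end 0 gives 4031 Myr overall.
Individual lengths (start − end): Mesoproterozoic 600; Mesoarchean 400; Eoarchean 431; Cenozoic 66; Paleoproterozoic 900. The largest is Paleoproterozoic at 900 Myr.

Cenozoic, Mesoproterozoic, Paleoproterozoic, Mesoarchean, Eoarchean; total span 4031 Myr; longest is Paleoproterozoic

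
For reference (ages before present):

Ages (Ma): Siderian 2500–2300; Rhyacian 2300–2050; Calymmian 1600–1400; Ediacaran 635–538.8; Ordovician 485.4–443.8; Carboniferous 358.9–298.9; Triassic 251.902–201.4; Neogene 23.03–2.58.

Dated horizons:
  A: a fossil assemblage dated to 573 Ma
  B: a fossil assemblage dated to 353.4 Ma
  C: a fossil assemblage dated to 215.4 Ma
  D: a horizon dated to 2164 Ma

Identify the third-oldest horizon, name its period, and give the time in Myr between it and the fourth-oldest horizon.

B, in the Carboniferous; 138 million years to C

Sorted oldest-first by Ma: D (2164), A (573), B (353.4), C (215.4).
The third oldest is B at 353.4 Ma, which lies in 358.9–298.9 Ma: the Carboniferous.
The fourth oldest is C at 215.4 Ma; separation = |353.4 − 215.4| = 138 Myr.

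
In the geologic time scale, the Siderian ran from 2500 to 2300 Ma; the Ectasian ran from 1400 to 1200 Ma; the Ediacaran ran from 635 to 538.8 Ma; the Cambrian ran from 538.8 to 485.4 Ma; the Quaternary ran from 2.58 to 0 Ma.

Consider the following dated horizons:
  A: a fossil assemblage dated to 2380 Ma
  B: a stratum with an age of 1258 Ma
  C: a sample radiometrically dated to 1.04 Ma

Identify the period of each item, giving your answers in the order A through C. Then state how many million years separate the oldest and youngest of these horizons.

A — Siderian; B — Ectasian; C — Quaternary; span 2378.96 million years

Match each age against the start–end ranges in the excerpt: A = 2380 Ma → Siderian (2500–2300); B = 1258 Ma → Ectasian (1400–1200); C = 1.04 Ma → Quaternary (2.58–0).
The largest age is 2380 Ma and the smallest is 1.04 Ma; their difference is 2378.96 Myr.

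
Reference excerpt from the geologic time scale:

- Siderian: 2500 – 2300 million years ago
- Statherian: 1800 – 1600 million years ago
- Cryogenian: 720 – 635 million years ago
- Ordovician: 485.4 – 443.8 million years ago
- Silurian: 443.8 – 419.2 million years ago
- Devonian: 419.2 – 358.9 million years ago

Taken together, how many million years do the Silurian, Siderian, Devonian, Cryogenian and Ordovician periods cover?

Duration is start − end for each: (443.8 − 419.2) + (2500 − 2300) + (419.2 − 358.9) + (720 − 635) + (485.4 − 443.8).
That is 24.6 + 200 + 60.3 + 85 + 41.6, which totals 411.5 million years.

411.5 million years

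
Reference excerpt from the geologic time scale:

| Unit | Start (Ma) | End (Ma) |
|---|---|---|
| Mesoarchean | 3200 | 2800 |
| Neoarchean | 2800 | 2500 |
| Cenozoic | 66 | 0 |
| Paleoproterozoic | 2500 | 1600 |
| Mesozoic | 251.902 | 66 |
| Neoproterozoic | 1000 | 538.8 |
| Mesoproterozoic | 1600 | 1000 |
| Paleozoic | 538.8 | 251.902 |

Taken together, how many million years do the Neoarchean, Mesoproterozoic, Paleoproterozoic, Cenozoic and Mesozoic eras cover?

Each duration: Neoarchean = 300; Mesoproterozoic = 600; Paleoproterozoic = 900; Cenozoic = 66; Mesozoic = 185.902.
Sum: 300 + 600 + 900 + 66 + 185.902 = 2051.902 Myr.

2051.902 million years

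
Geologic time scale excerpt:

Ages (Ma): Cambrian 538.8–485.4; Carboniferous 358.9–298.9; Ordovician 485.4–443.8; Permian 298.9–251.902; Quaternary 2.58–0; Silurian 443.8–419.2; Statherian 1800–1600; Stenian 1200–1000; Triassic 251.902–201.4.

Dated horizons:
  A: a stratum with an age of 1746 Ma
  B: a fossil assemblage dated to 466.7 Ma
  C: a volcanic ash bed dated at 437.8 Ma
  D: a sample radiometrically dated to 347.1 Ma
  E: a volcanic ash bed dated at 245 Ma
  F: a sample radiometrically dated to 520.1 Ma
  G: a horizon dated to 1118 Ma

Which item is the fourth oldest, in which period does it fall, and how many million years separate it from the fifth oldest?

B, in the Ordovician; 28.9 million years to C

Sorted oldest-first by Ma: A (1746), G (1118), F (520.1), B (466.7), C (437.8), D (347.1), E (245).
The fourth oldest is B at 466.7 Ma, which lies in 485.4–443.8 Ma: the Ordovician.
The fifth oldest is C at 437.8 Ma; separation = |466.7 − 437.8| = 28.9 Myr.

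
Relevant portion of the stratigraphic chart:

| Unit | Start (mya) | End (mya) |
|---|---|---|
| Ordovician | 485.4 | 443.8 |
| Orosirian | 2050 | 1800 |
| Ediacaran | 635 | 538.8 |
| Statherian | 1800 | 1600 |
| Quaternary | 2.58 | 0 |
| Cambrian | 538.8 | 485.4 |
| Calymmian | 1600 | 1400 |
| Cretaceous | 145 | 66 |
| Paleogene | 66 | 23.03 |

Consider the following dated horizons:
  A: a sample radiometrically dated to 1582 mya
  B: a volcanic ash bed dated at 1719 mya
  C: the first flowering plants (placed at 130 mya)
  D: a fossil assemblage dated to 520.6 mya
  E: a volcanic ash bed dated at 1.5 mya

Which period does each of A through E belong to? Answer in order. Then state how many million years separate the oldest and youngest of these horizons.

A — Calymmian; B — Statherian; C — Cretaceous; D — Cambrian; E — Quaternary; span 1717.5 million years

A: 1582 Ma lies in 1600–1400 Ma, so Calymmian.
B: 1719 Ma lies in 1800–1600 Ma, so Statherian.
C: 130 Ma lies in 145–66 Ma, so Cretaceous.
D: 520.6 Ma lies in 538.8–485.4 Ma, so Cambrian.
E: 1.5 Ma lies in 2.58–0 Ma, so Quaternary.
Oldest = 1719 Ma, youngest = 1.5 Ma → span 1717.5 Myr.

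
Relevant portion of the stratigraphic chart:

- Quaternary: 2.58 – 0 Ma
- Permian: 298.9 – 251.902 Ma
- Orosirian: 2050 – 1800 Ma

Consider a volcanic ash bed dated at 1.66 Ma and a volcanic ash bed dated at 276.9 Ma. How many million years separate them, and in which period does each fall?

275.24 million years apart; the first in the Quaternary, the second in the Permian

Elapsed time: 276.9 − 1.66 = 275.24 Myr.
1.66 Ma lies within 2.58–0 Ma: Quaternary.
276.9 Ma lies within 298.9–251.902 Ma: Permian.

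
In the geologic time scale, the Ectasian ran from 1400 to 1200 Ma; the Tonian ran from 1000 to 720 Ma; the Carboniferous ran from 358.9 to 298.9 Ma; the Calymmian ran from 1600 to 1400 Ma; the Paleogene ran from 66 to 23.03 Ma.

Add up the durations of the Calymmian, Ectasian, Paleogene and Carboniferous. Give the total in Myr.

502.97 million years

Each duration: Calymmian = 200; Ectasian = 200; Paleogene = 42.97; Carboniferous = 60.
Sum: 200 + 200 + 42.97 + 60 = 502.97 Myr.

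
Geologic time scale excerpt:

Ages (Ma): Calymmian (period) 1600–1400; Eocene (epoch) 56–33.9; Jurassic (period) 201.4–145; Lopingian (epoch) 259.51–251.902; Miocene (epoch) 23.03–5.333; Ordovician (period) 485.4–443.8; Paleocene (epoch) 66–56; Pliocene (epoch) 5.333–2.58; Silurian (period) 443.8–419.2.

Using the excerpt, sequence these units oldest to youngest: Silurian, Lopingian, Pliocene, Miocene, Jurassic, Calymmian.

Calymmian → Silurian → Lopingian → Jurassic → Miocene → Pliocene

Read off each span (Ma): Silurian 443.8–419.2; Lopingian 259.51–251.902; Pliocene 5.333–2.58; Miocene 23.03–5.333; Jurassic 201.4–145; Calymmian 1600–1400.
Larger Ma is older, so oldest→youngest is Calymmian, Silurian, Lopingian, Jurassic, Miocene, Pliocene.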